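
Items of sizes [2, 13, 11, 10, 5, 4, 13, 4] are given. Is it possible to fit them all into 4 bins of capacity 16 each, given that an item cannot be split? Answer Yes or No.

No

Total = 62; ⌈62/16⌉ = 4.
The bound of 4 does not rule out 4, but exhaustive search shows no assignment into 4 bins of capacity 16 exists — the minimum is 5.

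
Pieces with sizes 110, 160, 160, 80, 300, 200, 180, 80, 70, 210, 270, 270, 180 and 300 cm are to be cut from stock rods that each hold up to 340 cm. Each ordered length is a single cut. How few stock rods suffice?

Total = 300 + 300 + 270 + 270 + 210 + 200 + 180 + 180 + 160 + 160 + 110 + 80 + 80 + 70 = 2570 cm.
Lower bound: ⌈2570/340⌉ = 8 stock rods.
A packing using 9 stock rods:
  stock rod 1: 300 = 300
  stock rod 2: 300 = 300
  stock rod 3: 270 + 70 = 340
  stock rod 4: 270 = 270
  stock rod 5: 210 + 110 = 320
  stock rod 6: 200 + 80 = 280
  stock rod 7: 180 + 160 = 340
  stock rod 8: 180 + 160 = 340
  stock rod 9: 80 = 80
No arrangement into 8 stock rods stays within capacity, so 9 is optimal.

9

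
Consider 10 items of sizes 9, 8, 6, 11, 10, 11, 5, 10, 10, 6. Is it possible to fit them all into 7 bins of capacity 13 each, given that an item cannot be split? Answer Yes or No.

No

Total = 86; ⌈86/13⌉ = 7.
The bound of 7 does not rule out 7, but exhaustive search shows no assignment into 7 bins of capacity 13 exists — the minimum is 8.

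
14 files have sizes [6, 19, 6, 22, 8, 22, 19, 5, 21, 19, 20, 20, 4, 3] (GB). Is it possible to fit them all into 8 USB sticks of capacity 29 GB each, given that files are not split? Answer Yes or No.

A valid assignment using 8 USB sticks:
  USB stick 1: 22 + 6 = 28
  USB stick 2: 22 + 6 = 28
  USB stick 3: 21 + 8 = 29
  USB stick 4: 20 + 5 + 4 = 29
  USB stick 5: 20 + 3 = 23
  USB stick 6: 19 = 19
  USB stick 7: 19 = 19
  USB stick 8: 19 = 19
Every load is within 29 GB, so 8 USB sticks suffice.

Yes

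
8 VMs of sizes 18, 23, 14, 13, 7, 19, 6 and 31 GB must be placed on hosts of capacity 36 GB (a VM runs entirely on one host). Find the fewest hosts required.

4

Total = 31 + 23 + 19 + 18 + 14 + 13 + 7 + 6 = 131 GB.
Lower bound: ⌈131/36⌉ = 4 hosts.
A packing using 4 hosts:
  host 1: 31 = 31
  host 2: 23 + 13 = 36
  host 3: 19 + 14 = 33
  host 4: 18 + 7 + 6 = 31
This matches the lower bound, so 4 is optimal.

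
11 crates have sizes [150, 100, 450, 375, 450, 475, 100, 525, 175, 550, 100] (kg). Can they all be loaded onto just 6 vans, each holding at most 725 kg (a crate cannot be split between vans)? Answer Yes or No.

A valid assignment using 6 vans:
  van 1: 550 + 175 = 725
  van 2: 525 + 150 = 675
  van 3: 475 + 100 + 100 = 675
  van 4: 450 + 100 = 550
  van 5: 450 = 450
  van 6: 375 = 375
Every load is within 725 kg, so 6 vans suffice.

Yes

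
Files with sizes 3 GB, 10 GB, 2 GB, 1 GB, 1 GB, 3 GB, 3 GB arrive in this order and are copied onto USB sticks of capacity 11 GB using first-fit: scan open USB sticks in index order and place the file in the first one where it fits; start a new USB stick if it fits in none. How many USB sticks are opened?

3

  3 → USB stick 1 (new)  [load 3/11]
  10 → USB stick 2 (new)  [load 10/11]
  2 → USB stick 1  [load 5/11]
  1 → USB stick 1  [load 6/11]
  1 → USB stick 1  [load 7/11]
  3 → USB stick 1  [load 10/11]
  3 → USB stick 3 (new)  [load 3/11]
3 USB sticks opened.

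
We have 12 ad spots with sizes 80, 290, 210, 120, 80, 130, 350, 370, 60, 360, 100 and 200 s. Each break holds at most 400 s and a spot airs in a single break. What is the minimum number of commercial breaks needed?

7

Total = 370 + 360 + 350 + 290 + 210 + 200 + 130 + 120 + 100 + 80 + 80 + 60 = 2350 s.
Lower bound: ⌈2350/400⌉ = 6 commercial breaks.
A packing using 7 commercial breaks:
  break 1: 370 = 370
  break 2: 360 = 360
  break 3: 350 = 350
  break 4: 290 + 100 = 390
  break 5: 210 + 130 + 60 = 400
  break 6: 200 + 120 + 80 = 400
  break 7: 80 = 80
No arrangement into 6 commercial breaks stays within capacity, so 7 is optimal.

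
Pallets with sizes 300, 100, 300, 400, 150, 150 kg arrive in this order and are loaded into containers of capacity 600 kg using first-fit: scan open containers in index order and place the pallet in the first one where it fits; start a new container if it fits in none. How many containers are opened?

  300 → container 1 (new)  [load 300/600]
  100 → container 1  [load 400/600]
  300 → container 2 (new)  [load 300/600]
  400 → container 3 (new)  [load 400/600]
  150 → container 1  [load 550/600]
  150 → container 2  [load 450/600]
3 containers opened.

3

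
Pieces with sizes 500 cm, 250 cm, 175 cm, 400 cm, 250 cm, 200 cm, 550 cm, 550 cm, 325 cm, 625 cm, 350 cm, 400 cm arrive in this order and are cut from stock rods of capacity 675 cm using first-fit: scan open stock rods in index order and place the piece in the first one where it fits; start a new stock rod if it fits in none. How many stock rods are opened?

8

  500 → stock rod 1 (new)  [load 500/675]
  250 → stock rod 2 (new)  [load 250/675]
  175 → stock rod 1  [load 675/675]
  400 → stock rod 2  [load 650/675]
  250 → stock rod 3 (new)  [load 250/675]
  200 → stock rod 3  [load 450/675]
  550 → stock rod 4 (new)  [load 550/675]
  550 → stock rod 5 (new)  [load 550/675]
  325 → stock rod 6 (new)  [load 325/675]
  625 → stock rod 7 (new)  [load 625/675]
  350 → stock rod 6  [load 675/675]
  400 → stock rod 8 (new)  [load 400/675]
8 stock rods opened.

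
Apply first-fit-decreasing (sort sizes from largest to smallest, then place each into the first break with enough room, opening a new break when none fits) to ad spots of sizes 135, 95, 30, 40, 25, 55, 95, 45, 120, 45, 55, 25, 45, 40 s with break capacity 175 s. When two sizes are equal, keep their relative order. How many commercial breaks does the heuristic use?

Sorted descending: 135, 120, 95, 95, 55, 55, 45, 45, 45, 40, 40, 30, 25, 25.
  135 → break 1 (new)  [load 135/175]
  120 → break 2 (new)  [load 120/175]
  95 → break 3 (new)  [load 95/175]
  95 → break 4 (new)  [load 95/175]
  55 → break 2  [load 175/175]
  55 → break 3  [load 150/175]
  45 → break 4  [load 140/175]
  45 → break 5 (new)  [load 45/175]
  45 → break 5  [load 90/175]
  40 → break 1  [load 175/175]
  40 → break 5  [load 130/175]
  30 → break 4  [load 170/175]
  25 → break 3  [load 175/175]
  25 → break 5  [load 155/175]
5 commercial breaks opened.

5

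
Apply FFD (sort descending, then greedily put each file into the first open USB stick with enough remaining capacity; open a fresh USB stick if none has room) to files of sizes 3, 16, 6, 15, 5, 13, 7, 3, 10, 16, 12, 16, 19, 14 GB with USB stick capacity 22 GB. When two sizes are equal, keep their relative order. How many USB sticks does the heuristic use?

Sorted descending: 19, 16, 16, 16, 15, 14, 13, 12, 10, 7, 6, 5, 3, 3.
  19 → USB stick 1 (new)  [load 19/22]
  16 → USB stick 2 (new)  [load 16/22]
  16 → USB stick 3 (new)  [load 16/22]
  16 → USB stick 4 (new)  [load 16/22]
  15 → USB stick 5 (new)  [load 15/22]
  14 → USB stick 6 (new)  [load 14/22]
  13 → USB stick 7 (new)  [load 13/22]
  12 → USB stick 8 (new)  [load 12/22]
  10 → USB stick 8  [load 22/22]
  7 → USB stick 5  [load 22/22]
  6 → USB stick 2  [load 22/22]
  5 → USB stick 3  [load 21/22]
  3 → USB stick 1  [load 22/22]
  3 → USB stick 4  [load 19/22]
8 USB sticks opened.

8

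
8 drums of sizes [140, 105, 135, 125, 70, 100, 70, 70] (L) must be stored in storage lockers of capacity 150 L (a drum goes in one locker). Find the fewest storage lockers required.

7

Total = 140 + 135 + 125 + 105 + 100 + 70 + 70 + 70 = 815 L.
Lower bound: ⌈815/150⌉ = 6 storage lockers.
A packing using 7 storage lockers:
  locker 1: 140 = 140
  locker 2: 135 = 135
  locker 3: 125 = 125
  locker 4: 105 = 105
  locker 5: 100 = 100
  locker 6: 70 + 70 = 140
  locker 7: 70 = 70
No arrangement into 6 storage lockers stays within capacity, so 7 is optimal.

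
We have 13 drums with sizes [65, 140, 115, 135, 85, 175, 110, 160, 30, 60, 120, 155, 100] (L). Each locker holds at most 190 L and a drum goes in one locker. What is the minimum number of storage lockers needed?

9

Total = 175 + 160 + 155 + 140 + 135 + 120 + 115 + 110 + 100 + 85 + 65 + 60 + 30 = 1450 L.
Lower bound: ⌈1450/190⌉ = 8 storage lockers.
Also, 9 drums each exceed 95 L, and no two of those can share a locker, so at least 9 storage lockers are needed.
A packing using 9 storage lockers:
  locker 1: 175 = 175
  locker 2: 160 + 30 = 190
  locker 3: 155 = 155
  locker 4: 140 = 140
  locker 5: 135 = 135
  locker 6: 120 + 65 = 185
  locker 7: 115 + 60 = 175
  locker 8: 110 = 110
  locker 9: 100 + 85 = 185
This matches the lower bound, so 9 is optimal.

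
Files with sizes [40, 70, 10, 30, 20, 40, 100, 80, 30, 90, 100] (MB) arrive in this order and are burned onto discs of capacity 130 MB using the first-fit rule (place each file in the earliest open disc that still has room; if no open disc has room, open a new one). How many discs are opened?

6

  40 → disc 1 (new)  [load 40/130]
  70 → disc 1  [load 110/130]
  10 → disc 1  [load 120/130]
  30 → disc 2 (new)  [load 30/130]
  20 → disc 2  [load 50/130]
  40 → disc 2  [load 90/130]
  100 → disc 3 (new)  [load 100/130]
  80 → disc 4 (new)  [load 80/130]
  30 → disc 2  [load 120/130]
  90 → disc 5 (new)  [load 90/130]
  100 → disc 6 (new)  [load 100/130]
6 discs opened.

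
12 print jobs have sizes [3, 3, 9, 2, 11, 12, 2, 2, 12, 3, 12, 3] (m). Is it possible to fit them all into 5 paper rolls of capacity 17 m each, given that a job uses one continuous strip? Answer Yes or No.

Yes

A valid assignment using 5 paper rolls:
  roll 1: 12 + 3 + 2 = 17
  roll 2: 12 + 3 + 2 = 17
  roll 3: 12 + 3 + 2 = 17
  roll 4: 11 + 3 = 14
  roll 5: 9 = 9
Every load is within 17 m, so 5 paper rolls suffice.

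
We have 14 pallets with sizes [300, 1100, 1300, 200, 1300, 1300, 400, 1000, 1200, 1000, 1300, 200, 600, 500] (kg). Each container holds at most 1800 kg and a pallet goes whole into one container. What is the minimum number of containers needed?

Total = 1300 + 1300 + 1300 + 1300 + 1200 + 1100 + 1000 + 1000 + 600 + 500 + 400 + 300 + 200 + 200 = 11700 kg.
Lower bound: ⌈11700/1800⌉ = 7 containers.
Also, 8 pallets each exceed 900 kg, and no two of those can share a container, so at least 8 containers are needed.
A packing using 8 containers:
  container 1: 1300 + 500 = 1800
  container 2: 1300 + 400 = 1700
  container 3: 1300 + 300 + 200 = 1800
  container 4: 1300 + 200 = 1500
  container 5: 1200 + 600 = 1800
  container 6: 1100 = 1100
  container 7: 1000 = 1000
  container 8: 1000 = 1000
This matches the lower bound, so 8 is optimal.

8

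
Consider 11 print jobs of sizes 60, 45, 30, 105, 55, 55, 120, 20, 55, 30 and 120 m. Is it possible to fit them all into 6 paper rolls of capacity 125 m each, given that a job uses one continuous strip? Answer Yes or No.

A valid assignment using 6 paper rolls:
  roll 1: 120 = 120
  roll 2: 120 = 120
  roll 3: 105 + 20 = 125
  roll 4: 60 + 55 = 115
  roll 5: 55 + 55 = 110
  roll 6: 45 + 30 + 30 = 105
Every load is within 125 m, so 6 paper rolls suffice.

Yes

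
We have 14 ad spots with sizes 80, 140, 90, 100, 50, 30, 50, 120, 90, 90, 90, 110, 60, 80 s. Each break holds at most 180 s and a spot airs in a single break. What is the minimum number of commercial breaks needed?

Total = 140 + 120 + 110 + 100 + 90 + 90 + 90 + 90 + 80 + 80 + 60 + 50 + 50 + 30 = 1180 s.
Lower bound: ⌈1180/180⌉ = 7 commercial breaks.
A packing using 7 commercial breaks:
  break 1: 140 + 30 = 170
  break 2: 120 + 60 = 180
  break 3: 110 + 50 = 160
  break 4: 100 + 80 = 180
  break 5: 90 + 90 = 180
  break 6: 90 + 90 = 180
  break 7: 80 + 50 = 130
This matches the lower bound, so 7 is optimal.

7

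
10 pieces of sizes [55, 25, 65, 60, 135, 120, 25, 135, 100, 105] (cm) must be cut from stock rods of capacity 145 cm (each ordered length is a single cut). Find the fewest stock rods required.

Total = 135 + 135 + 120 + 105 + 100 + 65 + 60 + 55 + 25 + 25 = 825 cm.
Lower bound: ⌈825/145⌉ = 6 stock rods.
A packing using 7 stock rods:
  stock rod 1: 135 = 135
  stock rod 2: 135 = 135
  stock rod 3: 120 + 25 = 145
  stock rod 4: 105 + 25 = 130
  stock rod 5: 100 = 100
  stock rod 6: 65 + 60 = 125
  stock rod 7: 55 = 55
No arrangement into 6 stock rods stays within capacity, so 7 is optimal.

7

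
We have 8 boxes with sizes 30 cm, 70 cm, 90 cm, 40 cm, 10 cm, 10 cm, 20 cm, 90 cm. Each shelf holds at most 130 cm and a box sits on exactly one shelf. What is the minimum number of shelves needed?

Total = 90 + 90 + 70 + 40 + 30 + 20 + 10 + 10 = 360 cm.
Lower bound: ⌈360/130⌉ = 3 shelves.
A packing using 3 shelves:
  shelf 1: 90 + 40 = 130
  shelf 2: 90 + 30 + 10 = 130
  shelf 3: 70 + 20 + 10 = 100
This matches the lower bound, so 3 is optimal.

3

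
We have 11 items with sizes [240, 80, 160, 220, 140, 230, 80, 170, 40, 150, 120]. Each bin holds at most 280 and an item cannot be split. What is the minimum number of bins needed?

7

Total = 240 + 230 + 220 + 170 + 160 + 150 + 140 + 120 + 80 + 80 + 40 = 1630.
Lower bound: ⌈1630/280⌉ = 6 bins.
A packing using 7 bins:
  bin 1: 240 + 40 = 280
  bin 2: 230 = 230
  bin 3: 220 = 220
  bin 4: 170 + 80 = 250
  bin 5: 160 + 120 = 280
  bin 6: 150 + 80 = 230
  bin 7: 140 = 140
No arrangement into 6 bins stays within capacity, so 7 is optimal.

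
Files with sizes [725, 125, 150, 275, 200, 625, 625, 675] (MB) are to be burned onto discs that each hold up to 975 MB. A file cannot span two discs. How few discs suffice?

Total = 725 + 675 + 625 + 625 + 275 + 200 + 150 + 125 = 3400 MB.
Lower bound: ⌈3400/975⌉ = 4 discs.
A packing using 4 discs:
  disc 1: 725 + 200 = 925
  disc 2: 675 + 275 = 950
  disc 3: 625 + 150 + 125 = 900
  disc 4: 625 = 625
This matches the lower bound, so 4 is optimal.

4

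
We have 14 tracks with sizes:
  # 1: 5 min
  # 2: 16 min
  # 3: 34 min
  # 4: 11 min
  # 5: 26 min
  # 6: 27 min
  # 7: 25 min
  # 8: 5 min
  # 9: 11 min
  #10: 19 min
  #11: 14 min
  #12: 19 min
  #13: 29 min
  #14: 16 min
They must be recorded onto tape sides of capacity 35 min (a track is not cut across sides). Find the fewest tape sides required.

Total = 34 + 29 + 27 + 26 + 25 + 19 + 19 + 16 + 16 + 14 + 11 + 11 + 5 + 5 = 257 min.
Lower bound: ⌈257/35⌉ = 8 tape sides.
A packing using 9 tape sides:
  side 1: 34 = 34
  side 2: 29 + 5 = 34
  side 3: 27 + 5 = 32
  side 4: 26 = 26
  side 5: 25 = 25
  side 6: 19 + 16 = 35
  side 7: 19 + 16 = 35
  side 8: 14 + 11 = 25
  side 9: 11 = 11
No arrangement into 8 tape sides stays within capacity, so 9 is optimal.

9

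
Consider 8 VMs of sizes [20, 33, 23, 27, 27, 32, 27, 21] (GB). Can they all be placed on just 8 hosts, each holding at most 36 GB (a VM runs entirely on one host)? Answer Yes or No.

Yes

A valid assignment using 8 hosts:
  host 1: 33 = 33
  host 2: 32 = 32
  host 3: 27 = 27
  host 4: 27 = 27
  host 5: 27 = 27
  host 6: 23 = 23
  host 7: 21 = 21
  host 8: 20 = 20
Every load is within 36 GB, so 8 hosts suffice.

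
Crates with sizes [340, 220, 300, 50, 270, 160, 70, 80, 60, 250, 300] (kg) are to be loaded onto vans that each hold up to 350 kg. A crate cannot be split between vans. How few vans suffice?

7

Total = 340 + 300 + 300 + 270 + 250 + 220 + 160 + 80 + 70 + 60 + 50 = 2100 kg.
Lower bound: ⌈2100/350⌉ = 6 vans.
A packing using 7 vans:
  van 1: 340 = 340
  van 2: 300 + 50 = 350
  van 3: 300 = 300
  van 4: 270 + 80 = 350
  van 5: 250 + 70 = 320
  van 6: 220 + 60 = 280
  van 7: 160 = 160
No arrangement into 6 vans stays within capacity, so 7 is optimal.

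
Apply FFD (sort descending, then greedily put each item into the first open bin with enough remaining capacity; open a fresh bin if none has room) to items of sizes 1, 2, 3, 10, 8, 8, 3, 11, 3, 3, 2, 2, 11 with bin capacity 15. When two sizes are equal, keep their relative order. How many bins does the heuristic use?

5

Sorted descending: 11, 11, 10, 8, 8, 3, 3, 3, 3, 2, 2, 2, 1.
  11 → bin 1 (new)  [load 11/15]
  11 → bin 2 (new)  [load 11/15]
  10 → bin 3 (new)  [load 10/15]
  8 → bin 4 (new)  [load 8/15]
  8 → bin 5 (new)  [load 8/15]
  3 → bin 1  [load 14/15]
  3 → bin 2  [load 14/15]
  3 → bin 3  [load 13/15]
  3 → bin 4  [load 11/15]
  2 → bin 3  [load 15/15]
  2 → bin 4  [load 13/15]
  2 → bin 4  [load 15/15]
  1 → bin 1  [load 15/15]
5 bins opened.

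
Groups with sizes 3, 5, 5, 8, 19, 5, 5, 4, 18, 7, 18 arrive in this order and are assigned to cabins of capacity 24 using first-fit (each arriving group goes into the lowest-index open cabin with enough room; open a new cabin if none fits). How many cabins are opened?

5

  3 → cabin 1 (new)  [load 3/24]
  5 → cabin 1  [load 8/24]
  5 → cabin 1  [load 13/24]
  8 → cabin 1  [load 21/24]
  19 → cabin 2 (new)  [load 19/24]
  5 → cabin 2  [load 24/24]
  5 → cabin 3 (new)  [load 5/24]
  4 → cabin 3  [load 9/24]
  18 → cabin 4 (new)  [load 18/24]
  7 → cabin 3  [load 16/24]
  18 → cabin 5 (new)  [load 18/24]
5 cabins opened.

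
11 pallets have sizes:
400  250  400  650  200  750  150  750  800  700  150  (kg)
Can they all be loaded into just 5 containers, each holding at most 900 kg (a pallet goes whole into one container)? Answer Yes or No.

No

Total = 5200 kg; ⌈5200/900⌉ = 6.
At least 6 containers are required, but only 5 are allowed.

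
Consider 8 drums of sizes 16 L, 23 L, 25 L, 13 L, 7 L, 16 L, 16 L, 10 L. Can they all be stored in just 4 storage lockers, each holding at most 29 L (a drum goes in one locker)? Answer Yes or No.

No

Total = 126 L; ⌈126/29⌉ = 5.
At least 5 storage lockers are required, but only 4 are allowed.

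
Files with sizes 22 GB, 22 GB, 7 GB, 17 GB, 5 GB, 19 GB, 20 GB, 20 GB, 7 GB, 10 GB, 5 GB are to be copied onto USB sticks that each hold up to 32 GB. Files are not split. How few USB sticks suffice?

Total = 22 + 22 + 20 + 20 + 19 + 17 + 10 + 7 + 7 + 5 + 5 = 154 GB.
Lower bound: ⌈154/32⌉ = 5 USB sticks.
Also, 6 files each exceed 16 GB, and no two of those can share a USB stick, so at least 6 USB sticks are needed.
A packing using 6 USB sticks:
  USB stick 1: 22 + 10 = 32
  USB stick 2: 22 + 7 = 29
  USB stick 3: 20 + 7 + 5 = 32
  USB stick 4: 20 + 5 = 25
  USB stick 5: 19 = 19
  USB stick 6: 17 = 17
This matches the lower bound, so 6 is optimal.

6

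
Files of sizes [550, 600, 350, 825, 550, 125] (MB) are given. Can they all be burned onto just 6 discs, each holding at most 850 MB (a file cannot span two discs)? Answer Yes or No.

Yes

A valid assignment using 5 discs:
  disc 1: 825 = 825
  disc 2: 600 + 125 = 725
  disc 3: 550 = 550
  disc 4: 550 = 550
  disc 5: 350 = 350
That uses only 5 ≤ 6, so 6 discs are enough.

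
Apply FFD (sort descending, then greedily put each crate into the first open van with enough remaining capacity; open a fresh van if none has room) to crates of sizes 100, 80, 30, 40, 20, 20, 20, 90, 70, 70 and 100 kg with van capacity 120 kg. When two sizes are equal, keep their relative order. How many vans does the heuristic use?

Sorted descending: 100, 100, 90, 80, 70, 70, 40, 30, 20, 20, 20.
  100 → van 1 (new)  [load 100/120]
  100 → van 2 (new)  [load 100/120]
  90 → van 3 (new)  [load 90/120]
  80 → van 4 (new)  [load 80/120]
  70 → van 5 (new)  [load 70/120]
  70 → van 6 (new)  [load 70/120]
  40 → van 4  [load 120/120]
  30 → van 3  [load 120/120]
  20 → van 1  [load 120/120]
  20 → van 2  [load 120/120]
  20 → van 5  [load 90/120]
6 vans opened.

6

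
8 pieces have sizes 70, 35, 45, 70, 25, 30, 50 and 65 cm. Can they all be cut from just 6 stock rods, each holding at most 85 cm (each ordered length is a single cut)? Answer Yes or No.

A valid assignment using 6 stock rods:
  stock rod 1: 70 = 70
  stock rod 2: 70 = 70
  stock rod 3: 65 = 65
  stock rod 4: 50 + 35 = 85
  stock rod 5: 45 + 30 = 75
  stock rod 6: 25 = 25
Every load is within 85 cm, so 6 stock rods suffice.

Yes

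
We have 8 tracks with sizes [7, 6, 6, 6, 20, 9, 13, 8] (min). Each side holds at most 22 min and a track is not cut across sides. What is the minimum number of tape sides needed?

4

Total = 20 + 13 + 9 + 8 + 7 + 6 + 6 + 6 = 75 min.
Lower bound: ⌈75/22⌉ = 4 tape sides.
A packing using 4 tape sides:
  side 1: 20 = 20
  side 2: 13 + 9 = 22
  side 3: 8 + 7 + 6 = 21
  side 4: 6 + 6 = 12
This matches the lower bound, so 4 is optimal.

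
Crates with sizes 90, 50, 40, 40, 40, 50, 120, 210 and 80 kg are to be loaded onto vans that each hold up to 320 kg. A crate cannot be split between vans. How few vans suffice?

Total = 210 + 120 + 90 + 80 + 50 + 50 + 40 + 40 + 40 = 720 kg.
Lower bound: ⌈720/320⌉ = 3 vans.
A packing using 3 vans:
  van 1: 210 + 90 = 300
  van 2: 120 + 80 + 50 + 50 = 300
  van 3: 40 + 40 + 40 = 120
This matches the lower bound, so 3 is optimal.

3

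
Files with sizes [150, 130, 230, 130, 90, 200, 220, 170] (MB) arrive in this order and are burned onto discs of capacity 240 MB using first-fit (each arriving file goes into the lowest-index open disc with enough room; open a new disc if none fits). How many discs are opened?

  150 → disc 1 (new)  [load 150/240]
  130 → disc 2 (new)  [load 130/240]
  230 → disc 3 (new)  [load 230/240]
  130 → disc 4 (new)  [load 130/240]
  90 → disc 1  [load 240/240]
  200 → disc 5 (new)  [load 200/240]
  220 → disc 6 (new)  [load 220/240]
  170 → disc 7 (new)  [load 170/240]
7 discs opened.

7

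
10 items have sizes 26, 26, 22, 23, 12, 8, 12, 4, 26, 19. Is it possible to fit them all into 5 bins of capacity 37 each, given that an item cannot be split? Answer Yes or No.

No

Total = 178; ⌈178/37⌉ = 5.
6 items each exceed half the capacity and cannot share a bin, forcing at least 6 bins.
At least 6 bins are required, but only 5 are allowed.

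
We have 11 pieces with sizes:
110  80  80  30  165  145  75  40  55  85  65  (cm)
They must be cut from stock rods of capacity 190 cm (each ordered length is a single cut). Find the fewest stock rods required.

6

Total = 165 + 145 + 110 + 85 + 80 + 80 + 75 + 65 + 55 + 40 + 30 = 930 cm.
Lower bound: ⌈930/190⌉ = 5 stock rods.
A packing using 6 stock rods:
  stock rod 1: 165 = 165
  stock rod 2: 145 + 40 = 185
  stock rod 3: 110 + 80 = 190
  stock rod 4: 85 + 80 = 165
  stock rod 5: 75 + 65 + 30 = 170
  stock rod 6: 55 = 55
No arrangement into 5 stock rods stays within capacity, so 6 is optimal.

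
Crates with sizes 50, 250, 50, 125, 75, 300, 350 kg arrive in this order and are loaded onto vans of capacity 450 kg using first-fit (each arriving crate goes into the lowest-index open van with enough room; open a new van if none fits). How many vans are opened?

3

  50 → van 1 (new)  [load 50/450]
  250 → van 1  [load 300/450]
  50 → van 1  [load 350/450]
  125 → van 2 (new)  [load 125/450]
  75 → van 1  [load 425/450]
  300 → van 2  [load 425/450]
  350 → van 3 (new)  [load 350/450]
3 vans opened.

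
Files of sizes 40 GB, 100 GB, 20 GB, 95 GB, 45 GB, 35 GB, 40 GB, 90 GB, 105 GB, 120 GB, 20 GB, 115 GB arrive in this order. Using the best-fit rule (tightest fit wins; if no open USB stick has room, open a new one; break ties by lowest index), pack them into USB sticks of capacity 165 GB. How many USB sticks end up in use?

6

  40 → USB stick 1 (new)  [load 40/165]
  100 → USB stick 1  [load 140/165]
  20 → USB stick 1  [load 160/165]
  95 → USB stick 2 (new)  [load 95/165]
  45 → USB stick 2  [load 140/165]
  35 → USB stick 3 (new)  [load 35/165]
  40 → USB stick 3  [load 75/165]
  90 → USB stick 3  [load 165/165]
  105 → USB stick 4 (new)  [load 105/165]
  120 → USB stick 5 (new)  [load 120/165]
  20 → USB stick 2  [load 160/165]
  115 → USB stick 6 (new)  [load 115/165]
6 USB sticks opened.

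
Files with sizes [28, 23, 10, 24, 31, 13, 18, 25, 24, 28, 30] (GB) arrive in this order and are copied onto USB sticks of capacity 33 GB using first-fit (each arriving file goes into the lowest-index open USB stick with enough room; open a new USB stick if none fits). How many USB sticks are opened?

  28 → USB stick 1 (new)  [load 28/33]
  23 → USB stick 2 (new)  [load 23/33]
  10 → USB stick 2  [load 33/33]
  24 → USB stick 3 (new)  [load 24/33]
  31 → USB stick 4 (new)  [load 31/33]
  13 → USB stick 5 (new)  [load 13/33]
  18 → USB stick 5  [load 31/33]
  25 → USB stick 6 (new)  [load 25/33]
  24 → USB stick 7 (new)  [load 24/33]
  28 → USB stick 8 (new)  [load 28/33]
  30 → USB stick 9 (new)  [load 30/33]
9 USB sticks opened.

9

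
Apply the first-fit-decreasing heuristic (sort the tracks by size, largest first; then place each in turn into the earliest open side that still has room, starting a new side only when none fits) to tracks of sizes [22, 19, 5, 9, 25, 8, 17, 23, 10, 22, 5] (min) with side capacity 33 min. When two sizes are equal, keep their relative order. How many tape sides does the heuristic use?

Sorted descending: 25, 23, 22, 22, 19, 17, 10, 9, 8, 5, 5.
  25 → side 1 (new)  [load 25/33]
  23 → side 2 (new)  [load 23/33]
  22 → side 3 (new)  [load 22/33]
  22 → side 4 (new)  [load 22/33]
  19 → side 5 (new)  [load 19/33]
  17 → side 6 (new)  [load 17/33]
  10 → side 2  [load 33/33]
  9 → side 3  [load 31/33]
  8 → side 1  [load 33/33]
  5 → side 4  [load 27/33]
  5 → side 4  [load 32/33]
6 tape sides opened.

6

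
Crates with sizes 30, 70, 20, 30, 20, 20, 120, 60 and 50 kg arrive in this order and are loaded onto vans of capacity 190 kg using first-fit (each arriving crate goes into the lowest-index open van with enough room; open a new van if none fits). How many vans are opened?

  30 → van 1 (new)  [load 30/190]
  70 → van 1  [load 100/190]
  20 → van 1  [load 120/190]
  30 → van 1  [load 150/190]
  20 → van 1  [load 170/190]
  20 → van 1  [load 190/190]
  120 → van 2 (new)  [load 120/190]
  60 → van 2  [load 180/190]
  50 → van 3 (new)  [load 50/190]
3 vans opened.

3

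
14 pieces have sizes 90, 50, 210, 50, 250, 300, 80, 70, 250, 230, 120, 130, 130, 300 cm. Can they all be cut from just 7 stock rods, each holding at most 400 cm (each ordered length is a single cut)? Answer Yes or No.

Yes

A valid assignment using 6 stock rods:
  stock rod 1: 300 + 90 = 390
  stock rod 2: 300 + 80 = 380
  stock rod 3: 250 + 130 = 380
  stock rod 4: 250 + 130 = 380
  stock rod 5: 230 + 120 + 50 = 400
  stock rod 6: 210 + 70 + 50 = 330
That uses only 6 ≤ 7, so 7 stock rods are enough.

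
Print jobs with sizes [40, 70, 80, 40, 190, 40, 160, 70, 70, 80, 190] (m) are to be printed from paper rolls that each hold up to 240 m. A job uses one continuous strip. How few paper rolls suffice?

5

Total = 190 + 190 + 160 + 80 + 80 + 70 + 70 + 70 + 40 + 40 + 40 = 1030 m.
Lower bound: ⌈1030/240⌉ = 5 paper rolls.
A packing using 5 paper rolls:
  roll 1: 190 + 40 = 230
  roll 2: 190 + 40 = 230
  roll 3: 160 + 80 = 240
  roll 4: 80 + 70 + 70 = 220
  roll 5: 70 + 40 = 110
This matches the lower bound, so 5 is optimal.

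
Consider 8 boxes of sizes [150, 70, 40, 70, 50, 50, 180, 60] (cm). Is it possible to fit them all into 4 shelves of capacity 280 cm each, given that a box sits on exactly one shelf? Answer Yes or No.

A valid assignment using 3 shelves:
  shelf 1: 180 + 70 = 250
  shelf 2: 150 + 70 + 60 = 280
  shelf 3: 50 + 50 + 40 = 140
That uses only 3 ≤ 4, so 4 shelves are enough.

Yes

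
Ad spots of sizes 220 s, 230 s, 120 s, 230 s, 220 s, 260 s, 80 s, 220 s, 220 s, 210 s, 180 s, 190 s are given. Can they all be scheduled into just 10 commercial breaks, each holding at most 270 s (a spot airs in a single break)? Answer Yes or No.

No

Total = 2380 s; ⌈2380/270⌉ = 9.
10 ad spots each exceed half the capacity and cannot share a break, forcing at least 10 commercial breaks.
The bound of 10 does not rule out 10, but exhaustive search shows no assignment into 10 commercial breaks of capacity 270 s exists — the minimum is 11.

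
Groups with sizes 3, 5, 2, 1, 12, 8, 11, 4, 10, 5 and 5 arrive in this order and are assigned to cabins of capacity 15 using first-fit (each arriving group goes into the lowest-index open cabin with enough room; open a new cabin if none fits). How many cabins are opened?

  3 → cabin 1 (new)  [load 3/15]
  5 → cabin 1  [load 8/15]
  2 → cabin 1  [load 10/15]
  1 → cabin 1  [load 11/15]
  12 → cabin 2 (new)  [load 12/15]
  8 → cabin 3 (new)  [load 8/15]
  11 → cabin 4 (new)  [load 11/15]
  4 → cabin 1  [load 15/15]
  10 → cabin 5 (new)  [load 10/15]
  5 → cabin 3  [load 13/15]
  5 → cabin 5  [load 15/15]
5 cabins opened.

5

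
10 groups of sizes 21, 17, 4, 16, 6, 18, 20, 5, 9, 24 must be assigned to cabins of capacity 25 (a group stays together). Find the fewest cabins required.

Total = 24 + 21 + 20 + 18 + 17 + 16 + 9 + 6 + 5 + 4 = 140.
Lower bound: ⌈140/25⌉ = 6 cabins.
A packing using 6 cabins:
  cabin 1: 24 = 24
  cabin 2: 21 + 4 = 25
  cabin 3: 20 + 5 = 25
  cabin 4: 18 + 6 = 24
  cabin 5: 17 = 17
  cabin 6: 16 + 9 = 25
This matches the lower bound, so 6 is optimal.

6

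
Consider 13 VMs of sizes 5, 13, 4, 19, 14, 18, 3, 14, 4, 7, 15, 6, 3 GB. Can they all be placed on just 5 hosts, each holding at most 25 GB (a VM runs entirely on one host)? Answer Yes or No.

Total = 125 GB; ⌈125/25⌉ = 5.
6 VMs each exceed half the capacity and cannot share a host, forcing at least 6 hosts.
At least 6 hosts are required, but only 5 are allowed.

No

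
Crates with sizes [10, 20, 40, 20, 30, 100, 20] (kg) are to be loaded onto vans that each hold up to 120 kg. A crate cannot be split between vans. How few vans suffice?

2

Total = 100 + 40 + 30 + 20 + 20 + 20 + 10 = 240 kg.
Lower bound: ⌈240/120⌉ = 2 vans.
A packing using 2 vans:
  van 1: 100 + 20 = 120
  van 2: 40 + 30 + 20 + 20 + 10 = 120
This matches the lower bound, so 2 is optimal.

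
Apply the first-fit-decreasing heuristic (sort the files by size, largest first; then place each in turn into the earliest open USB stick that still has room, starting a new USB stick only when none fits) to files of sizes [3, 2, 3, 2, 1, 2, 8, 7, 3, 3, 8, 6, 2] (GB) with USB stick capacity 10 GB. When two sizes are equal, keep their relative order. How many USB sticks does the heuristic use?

Sorted descending: 8, 8, 7, 6, 3, 3, 3, 3, 2, 2, 2, 2, 1.
  8 → USB stick 1 (new)  [load 8/10]
  8 → USB stick 2 (new)  [load 8/10]
  7 → USB stick 3 (new)  [load 7/10]
  6 → USB stick 4 (new)  [load 6/10]
  3 → USB stick 3  [load 10/10]
  3 → USB stick 4  [load 9/10]
  3 → USB stick 5 (new)  [load 3/10]
  3 → USB stick 5  [load 6/10]
  2 → USB stick 1  [load 10/10]
  2 → USB stick 2  [load 10/10]
  2 → USB stick 5  [load 8/10]
  2 → USB stick 5  [load 10/10]
  1 → USB stick 4  [load 10/10]
5 USB sticks opened.

5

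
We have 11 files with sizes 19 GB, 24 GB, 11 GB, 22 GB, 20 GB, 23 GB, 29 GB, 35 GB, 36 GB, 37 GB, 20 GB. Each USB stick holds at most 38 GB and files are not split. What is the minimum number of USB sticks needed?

10

Total = 37 + 36 + 35 + 29 + 24 + 23 + 22 + 20 + 20 + 19 + 11 = 276 GB.
Lower bound: ⌈276/38⌉ = 8 USB sticks.
Also, 9 files each exceed 19 GB, and no two of those can share a USB stick, so at least 9 USB sticks are needed.
A packing using 10 USB sticks:
  USB stick 1: 37 = 37
  USB stick 2: 36 = 36
  USB stick 3: 35 = 35
  USB stick 4: 29 = 29
  USB stick 5: 24 + 11 = 35
  USB stick 6: 23 = 23
  USB stick 7: 22 = 22
  USB stick 8: 20 = 20
  USB stick 9: 20 = 20
  USB stick 10: 19 = 19
No arrangement into 9 USB sticks stays within capacity, so 10 is optimal.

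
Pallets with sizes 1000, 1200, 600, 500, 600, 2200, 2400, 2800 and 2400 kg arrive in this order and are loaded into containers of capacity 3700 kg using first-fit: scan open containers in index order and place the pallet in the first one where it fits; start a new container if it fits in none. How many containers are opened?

5

  1000 → container 1 (new)  [load 1000/3700]
  1200 → container 1  [load 2200/3700]
  600 → container 1  [load 2800/3700]
  500 → container 1  [load 3300/3700]
  600 → container 2 (new)  [load 600/3700]
  2200 → container 2  [load 2800/3700]
  2400 → container 3 (new)  [load 2400/3700]
  2800 → container 4 (new)  [load 2800/3700]
  2400 → container 5 (new)  [load 2400/3700]
5 containers opened.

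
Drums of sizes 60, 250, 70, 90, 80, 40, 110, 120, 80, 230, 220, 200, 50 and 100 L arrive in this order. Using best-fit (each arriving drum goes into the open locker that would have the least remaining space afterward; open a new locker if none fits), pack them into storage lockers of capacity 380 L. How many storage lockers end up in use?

  60 → locker 1 (new)  [load 60/380]
  250 → locker 1  [load 310/380]
  70 → locker 1  [load 380/380]
  90 → locker 2 (new)  [load 90/380]
  80 → locker 2  [load 170/380]
  40 → locker 2  [load 210/380]
  110 → locker 2  [load 320/380]
  120 → locker 3 (new)  [load 120/380]
  80 → locker 3  [load 200/380]
  230 → locker 4 (new)  [load 230/380]
  220 → locker 5 (new)  [load 220/380]
  200 → locker 6 (new)  [load 200/380]
  50 → locker 2  [load 370/380]
  100 → locker 4  [load 330/380]
6 storage lockers opened.

6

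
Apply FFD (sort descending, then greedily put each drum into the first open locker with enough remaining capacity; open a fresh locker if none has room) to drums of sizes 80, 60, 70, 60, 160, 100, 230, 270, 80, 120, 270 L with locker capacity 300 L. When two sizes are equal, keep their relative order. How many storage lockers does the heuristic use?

Sorted descending: 270, 270, 230, 160, 120, 100, 80, 80, 70, 60, 60.
  270 → locker 1 (new)  [load 270/300]
  270 → locker 2 (new)  [load 270/300]
  230 → locker 3 (new)  [load 230/300]
  160 → locker 4 (new)  [load 160/300]
  120 → locker 4  [load 280/300]
  100 → locker 5 (new)  [load 100/300]
  80 → locker 5  [load 180/300]
  80 → locker 5  [load 260/300]
  70 → locker 3  [load 300/300]
  60 → locker 6 (new)  [load 60/300]
  60 → locker 6  [load 120/300]
6 storage lockers opened.

6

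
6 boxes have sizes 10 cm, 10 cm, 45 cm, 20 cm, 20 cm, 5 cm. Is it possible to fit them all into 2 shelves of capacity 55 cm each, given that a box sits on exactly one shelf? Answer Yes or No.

A valid assignment using 2 shelves:
  shelf 1: 45 + 10 = 55
  shelf 2: 20 + 20 + 10 + 5 = 55
Every load is within 55 cm, so 2 shelves suffice.

Yes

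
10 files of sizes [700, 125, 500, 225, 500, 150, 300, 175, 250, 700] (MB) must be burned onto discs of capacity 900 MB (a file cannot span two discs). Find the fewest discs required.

5

Total = 700 + 700 + 500 + 500 + 300 + 250 + 225 + 175 + 150 + 125 = 3625 MB.
Lower bound: ⌈3625/900⌉ = 5 discs.
A packing using 5 discs:
  disc 1: 700 + 175 = 875
  disc 2: 700 + 150 = 850
  disc 3: 500 + 300 = 800
  disc 4: 500 + 250 + 125 = 875
  disc 5: 225 = 225
This matches the lower bound, so 5 is optimal.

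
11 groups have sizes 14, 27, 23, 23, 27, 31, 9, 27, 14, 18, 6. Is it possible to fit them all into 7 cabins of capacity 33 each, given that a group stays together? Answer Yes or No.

No

Total = 219; ⌈219/33⌉ = 7.
The bound of 7 does not rule out 7, but exhaustive search shows no assignment into 7 cabins of capacity 33 exists — the minimum is 8.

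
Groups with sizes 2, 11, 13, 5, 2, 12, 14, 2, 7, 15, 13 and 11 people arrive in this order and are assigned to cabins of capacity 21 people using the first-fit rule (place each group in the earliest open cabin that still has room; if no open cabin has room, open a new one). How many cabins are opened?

7

  2 → cabin 1 (new)  [load 2/21]
  11 → cabin 1  [load 13/21]
  13 → cabin 2 (new)  [load 13/21]
  5 → cabin 1  [load 18/21]
  2 → cabin 1  [load 20/21]
  12 → cabin 3 (new)  [load 12/21]
  14 → cabin 4 (new)  [load 14/21]
  2 → cabin 2  [load 15/21]
  7 → cabin 3  [load 19/21]
  15 → cabin 5 (new)  [load 15/21]
  13 → cabin 6 (new)  [load 13/21]
  11 → cabin 7 (new)  [load 11/21]
7 cabins opened.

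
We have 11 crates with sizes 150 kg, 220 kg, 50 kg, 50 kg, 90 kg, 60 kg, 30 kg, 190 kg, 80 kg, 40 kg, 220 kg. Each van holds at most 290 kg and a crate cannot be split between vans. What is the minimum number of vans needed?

5

Total = 220 + 220 + 190 + 150 + 90 + 80 + 60 + 50 + 50 + 40 + 30 = 1180 kg.
Lower bound: ⌈1180/290⌉ = 5 vans.
A packing using 5 vans:
  van 1: 220 + 60 = 280
  van 2: 220 + 50 = 270
  van 3: 190 + 90 = 280
  van 4: 150 + 80 + 50 = 280
  van 5: 40 + 30 = 70
This matches the lower bound, so 5 is optimal.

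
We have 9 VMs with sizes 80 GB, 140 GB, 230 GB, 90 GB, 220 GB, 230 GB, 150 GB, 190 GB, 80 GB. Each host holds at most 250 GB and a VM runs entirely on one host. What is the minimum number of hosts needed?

Total = 230 + 230 + 220 + 190 + 150 + 140 + 90 + 80 + 80 = 1410 GB.
Lower bound: ⌈1410/250⌉ = 6 hosts.
A packing using 7 hosts:
  host 1: 230 = 230
  host 2: 230 = 230
  host 3: 220 = 220
  host 4: 190 = 190
  host 5: 150 + 90 = 240
  host 6: 140 + 80 = 220
  host 7: 80 = 80
No arrangement into 6 hosts stays within capacity, so 7 is optimal.

7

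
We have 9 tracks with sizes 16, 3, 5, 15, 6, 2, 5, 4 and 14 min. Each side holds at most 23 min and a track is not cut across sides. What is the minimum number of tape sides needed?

4

Total = 16 + 15 + 14 + 6 + 5 + 5 + 4 + 3 + 2 = 70 min.
Lower bound: ⌈70/23⌉ = 4 tape sides.
A packing using 4 tape sides:
  side 1: 16 + 6 = 22
  side 2: 15 + 5 + 3 = 23
  side 3: 14 + 5 + 4 = 23
  side 4: 2 = 2
This matches the lower bound, so 4 is optimal.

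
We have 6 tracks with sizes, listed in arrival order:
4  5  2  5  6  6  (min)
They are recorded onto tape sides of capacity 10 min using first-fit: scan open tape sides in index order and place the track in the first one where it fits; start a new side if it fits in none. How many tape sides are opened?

  4 → side 1 (new)  [load 4/10]
  5 → side 1  [load 9/10]
  2 → side 2 (new)  [load 2/10]
  5 → side 2  [load 7/10]
  6 → side 3 (new)  [load 6/10]
  6 → side 4 (new)  [load 6/10]
4 tape sides opened.

4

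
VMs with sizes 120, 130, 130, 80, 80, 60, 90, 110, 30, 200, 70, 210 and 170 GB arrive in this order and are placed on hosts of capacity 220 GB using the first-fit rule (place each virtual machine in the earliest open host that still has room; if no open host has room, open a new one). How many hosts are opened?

  120 → host 1 (new)  [load 120/220]
  130 → host 2 (new)  [load 130/220]
  130 → host 3 (new)  [load 130/220]
  80 → host 1  [load 200/220]
  80 → host 2  [load 210/220]
  60 → host 3  [load 190/220]
  90 → host 4 (new)  [load 90/220]
  110 → host 4  [load 200/220]
  30 → host 3  [load 220/220]
  200 → host 5 (new)  [load 200/220]
  70 → host 6 (new)  [load 70/220]
  210 → host 7 (new)  [load 210/220]
  170 → host 8 (new)  [load 170/220]
8 hosts opened.

8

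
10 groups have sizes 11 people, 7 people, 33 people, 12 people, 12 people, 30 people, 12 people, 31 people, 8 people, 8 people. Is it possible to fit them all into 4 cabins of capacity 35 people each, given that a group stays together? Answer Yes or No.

No

Total = 164 people; ⌈164/35⌉ = 5.
At least 5 cabins are required, but only 4 are allowed.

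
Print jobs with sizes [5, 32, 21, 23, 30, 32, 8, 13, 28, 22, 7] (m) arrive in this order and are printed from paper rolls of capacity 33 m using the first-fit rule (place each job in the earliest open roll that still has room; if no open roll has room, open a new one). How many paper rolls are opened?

8

  5 → roll 1 (new)  [load 5/33]
  32 → roll 2 (new)  [load 32/33]
  21 → roll 1  [load 26/33]
  23 → roll 3 (new)  [load 23/33]
  30 → roll 4 (new)  [load 30/33]
  32 → roll 5 (new)  [load 32/33]
  8 → roll 3  [load 31/33]
  13 → roll 6 (new)  [load 13/33]
  28 → roll 7 (new)  [load 28/33]
  22 → roll 8 (new)  [load 22/33]
  7 → roll 1  [load 33/33]
8 paper rolls opened.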